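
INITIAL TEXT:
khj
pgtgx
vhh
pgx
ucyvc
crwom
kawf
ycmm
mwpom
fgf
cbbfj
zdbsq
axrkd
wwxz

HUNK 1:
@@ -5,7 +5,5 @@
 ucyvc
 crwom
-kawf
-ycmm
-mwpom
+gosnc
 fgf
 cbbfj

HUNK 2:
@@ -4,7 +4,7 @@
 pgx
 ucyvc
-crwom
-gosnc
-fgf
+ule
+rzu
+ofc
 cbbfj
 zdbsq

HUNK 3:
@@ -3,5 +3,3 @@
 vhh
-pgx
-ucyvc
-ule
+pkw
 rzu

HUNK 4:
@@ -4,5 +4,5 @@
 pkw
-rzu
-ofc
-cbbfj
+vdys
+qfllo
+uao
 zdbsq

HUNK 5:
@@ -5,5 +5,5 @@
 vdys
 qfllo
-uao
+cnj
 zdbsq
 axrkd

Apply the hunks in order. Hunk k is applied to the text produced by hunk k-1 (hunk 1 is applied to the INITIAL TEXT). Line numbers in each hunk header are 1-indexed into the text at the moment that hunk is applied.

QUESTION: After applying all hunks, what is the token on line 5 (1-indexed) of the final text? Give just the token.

Answer: vdys

Derivation:
Hunk 1: at line 5 remove [kawf,ycmm,mwpom] add [gosnc] -> 12 lines: khj pgtgx vhh pgx ucyvc crwom gosnc fgf cbbfj zdbsq axrkd wwxz
Hunk 2: at line 4 remove [crwom,gosnc,fgf] add [ule,rzu,ofc] -> 12 lines: khj pgtgx vhh pgx ucyvc ule rzu ofc cbbfj zdbsq axrkd wwxz
Hunk 3: at line 3 remove [pgx,ucyvc,ule] add [pkw] -> 10 lines: khj pgtgx vhh pkw rzu ofc cbbfj zdbsq axrkd wwxz
Hunk 4: at line 4 remove [rzu,ofc,cbbfj] add [vdys,qfllo,uao] -> 10 lines: khj pgtgx vhh pkw vdys qfllo uao zdbsq axrkd wwxz
Hunk 5: at line 5 remove [uao] add [cnj] -> 10 lines: khj pgtgx vhh pkw vdys qfllo cnj zdbsq axrkd wwxz
Final line 5: vdys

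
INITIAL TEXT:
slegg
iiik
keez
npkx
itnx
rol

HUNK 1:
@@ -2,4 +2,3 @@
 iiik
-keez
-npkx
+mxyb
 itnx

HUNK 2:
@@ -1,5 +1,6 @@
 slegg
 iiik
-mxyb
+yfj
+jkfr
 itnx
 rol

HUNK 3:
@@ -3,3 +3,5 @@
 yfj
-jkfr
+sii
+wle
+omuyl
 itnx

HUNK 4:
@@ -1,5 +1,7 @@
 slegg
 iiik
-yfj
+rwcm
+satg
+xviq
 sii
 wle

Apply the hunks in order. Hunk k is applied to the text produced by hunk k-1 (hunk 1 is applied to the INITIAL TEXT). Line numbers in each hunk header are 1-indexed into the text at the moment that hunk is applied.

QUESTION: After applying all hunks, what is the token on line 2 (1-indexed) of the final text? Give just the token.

Hunk 1: at line 2 remove [keez,npkx] add [mxyb] -> 5 lines: slegg iiik mxyb itnx rol
Hunk 2: at line 1 remove [mxyb] add [yfj,jkfr] -> 6 lines: slegg iiik yfj jkfr itnx rol
Hunk 3: at line 3 remove [jkfr] add [sii,wle,omuyl] -> 8 lines: slegg iiik yfj sii wle omuyl itnx rol
Hunk 4: at line 1 remove [yfj] add [rwcm,satg,xviq] -> 10 lines: slegg iiik rwcm satg xviq sii wle omuyl itnx rol
Final line 2: iiik

Answer: iiik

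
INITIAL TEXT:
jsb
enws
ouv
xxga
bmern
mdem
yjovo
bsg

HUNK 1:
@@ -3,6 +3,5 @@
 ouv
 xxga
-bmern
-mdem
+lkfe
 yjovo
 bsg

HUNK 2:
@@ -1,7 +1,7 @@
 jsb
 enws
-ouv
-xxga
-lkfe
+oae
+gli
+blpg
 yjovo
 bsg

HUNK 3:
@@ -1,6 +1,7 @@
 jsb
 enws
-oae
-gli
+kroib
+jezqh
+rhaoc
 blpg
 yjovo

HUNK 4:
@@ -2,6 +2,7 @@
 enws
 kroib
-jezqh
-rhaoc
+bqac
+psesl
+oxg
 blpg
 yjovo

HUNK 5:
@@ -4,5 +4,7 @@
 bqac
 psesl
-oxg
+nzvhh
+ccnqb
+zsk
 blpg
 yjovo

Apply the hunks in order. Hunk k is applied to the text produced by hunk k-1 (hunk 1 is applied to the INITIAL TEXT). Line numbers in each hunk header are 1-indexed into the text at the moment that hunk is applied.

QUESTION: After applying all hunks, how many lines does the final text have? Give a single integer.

Answer: 11

Derivation:
Hunk 1: at line 3 remove [bmern,mdem] add [lkfe] -> 7 lines: jsb enws ouv xxga lkfe yjovo bsg
Hunk 2: at line 1 remove [ouv,xxga,lkfe] add [oae,gli,blpg] -> 7 lines: jsb enws oae gli blpg yjovo bsg
Hunk 3: at line 1 remove [oae,gli] add [kroib,jezqh,rhaoc] -> 8 lines: jsb enws kroib jezqh rhaoc blpg yjovo bsg
Hunk 4: at line 2 remove [jezqh,rhaoc] add [bqac,psesl,oxg] -> 9 lines: jsb enws kroib bqac psesl oxg blpg yjovo bsg
Hunk 5: at line 4 remove [oxg] add [nzvhh,ccnqb,zsk] -> 11 lines: jsb enws kroib bqac psesl nzvhh ccnqb zsk blpg yjovo bsg
Final line count: 11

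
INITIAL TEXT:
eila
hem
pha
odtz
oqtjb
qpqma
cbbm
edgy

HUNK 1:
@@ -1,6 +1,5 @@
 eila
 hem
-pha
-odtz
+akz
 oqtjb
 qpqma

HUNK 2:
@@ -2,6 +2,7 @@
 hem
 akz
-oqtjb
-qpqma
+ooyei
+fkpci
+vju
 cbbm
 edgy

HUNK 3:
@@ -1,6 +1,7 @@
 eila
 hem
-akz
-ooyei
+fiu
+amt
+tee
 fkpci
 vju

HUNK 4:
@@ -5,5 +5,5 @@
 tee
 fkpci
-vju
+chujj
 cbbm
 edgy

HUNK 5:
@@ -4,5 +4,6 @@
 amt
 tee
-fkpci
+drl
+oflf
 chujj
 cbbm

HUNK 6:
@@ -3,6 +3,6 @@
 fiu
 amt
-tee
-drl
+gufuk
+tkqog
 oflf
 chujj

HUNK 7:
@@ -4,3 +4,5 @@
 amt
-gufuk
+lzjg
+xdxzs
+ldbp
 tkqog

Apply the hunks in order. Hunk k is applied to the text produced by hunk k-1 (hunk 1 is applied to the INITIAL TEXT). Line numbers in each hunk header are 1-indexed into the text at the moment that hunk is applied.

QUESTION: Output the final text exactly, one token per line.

Answer: eila
hem
fiu
amt
lzjg
xdxzs
ldbp
tkqog
oflf
chujj
cbbm
edgy

Derivation:
Hunk 1: at line 1 remove [pha,odtz] add [akz] -> 7 lines: eila hem akz oqtjb qpqma cbbm edgy
Hunk 2: at line 2 remove [oqtjb,qpqma] add [ooyei,fkpci,vju] -> 8 lines: eila hem akz ooyei fkpci vju cbbm edgy
Hunk 3: at line 1 remove [akz,ooyei] add [fiu,amt,tee] -> 9 lines: eila hem fiu amt tee fkpci vju cbbm edgy
Hunk 4: at line 5 remove [vju] add [chujj] -> 9 lines: eila hem fiu amt tee fkpci chujj cbbm edgy
Hunk 5: at line 4 remove [fkpci] add [drl,oflf] -> 10 lines: eila hem fiu amt tee drl oflf chujj cbbm edgy
Hunk 6: at line 3 remove [tee,drl] add [gufuk,tkqog] -> 10 lines: eila hem fiu amt gufuk tkqog oflf chujj cbbm edgy
Hunk 7: at line 4 remove [gufuk] add [lzjg,xdxzs,ldbp] -> 12 lines: eila hem fiu amt lzjg xdxzs ldbp tkqog oflf chujj cbbm edgy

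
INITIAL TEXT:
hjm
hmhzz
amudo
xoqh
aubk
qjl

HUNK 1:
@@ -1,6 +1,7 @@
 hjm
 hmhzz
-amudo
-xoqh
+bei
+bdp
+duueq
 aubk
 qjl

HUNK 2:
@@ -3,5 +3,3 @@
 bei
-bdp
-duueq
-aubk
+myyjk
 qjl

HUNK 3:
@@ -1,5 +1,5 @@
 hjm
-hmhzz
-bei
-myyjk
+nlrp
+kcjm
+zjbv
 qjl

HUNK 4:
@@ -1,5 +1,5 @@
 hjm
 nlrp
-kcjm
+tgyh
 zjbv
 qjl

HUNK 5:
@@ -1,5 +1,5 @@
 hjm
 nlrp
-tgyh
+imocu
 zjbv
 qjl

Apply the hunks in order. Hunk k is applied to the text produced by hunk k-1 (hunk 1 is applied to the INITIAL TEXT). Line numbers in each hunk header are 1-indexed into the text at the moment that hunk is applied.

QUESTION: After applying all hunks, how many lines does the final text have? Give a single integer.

Answer: 5

Derivation:
Hunk 1: at line 1 remove [amudo,xoqh] add [bei,bdp,duueq] -> 7 lines: hjm hmhzz bei bdp duueq aubk qjl
Hunk 2: at line 3 remove [bdp,duueq,aubk] add [myyjk] -> 5 lines: hjm hmhzz bei myyjk qjl
Hunk 3: at line 1 remove [hmhzz,bei,myyjk] add [nlrp,kcjm,zjbv] -> 5 lines: hjm nlrp kcjm zjbv qjl
Hunk 4: at line 1 remove [kcjm] add [tgyh] -> 5 lines: hjm nlrp tgyh zjbv qjl
Hunk 5: at line 1 remove [tgyh] add [imocu] -> 5 lines: hjm nlrp imocu zjbv qjl
Final line count: 5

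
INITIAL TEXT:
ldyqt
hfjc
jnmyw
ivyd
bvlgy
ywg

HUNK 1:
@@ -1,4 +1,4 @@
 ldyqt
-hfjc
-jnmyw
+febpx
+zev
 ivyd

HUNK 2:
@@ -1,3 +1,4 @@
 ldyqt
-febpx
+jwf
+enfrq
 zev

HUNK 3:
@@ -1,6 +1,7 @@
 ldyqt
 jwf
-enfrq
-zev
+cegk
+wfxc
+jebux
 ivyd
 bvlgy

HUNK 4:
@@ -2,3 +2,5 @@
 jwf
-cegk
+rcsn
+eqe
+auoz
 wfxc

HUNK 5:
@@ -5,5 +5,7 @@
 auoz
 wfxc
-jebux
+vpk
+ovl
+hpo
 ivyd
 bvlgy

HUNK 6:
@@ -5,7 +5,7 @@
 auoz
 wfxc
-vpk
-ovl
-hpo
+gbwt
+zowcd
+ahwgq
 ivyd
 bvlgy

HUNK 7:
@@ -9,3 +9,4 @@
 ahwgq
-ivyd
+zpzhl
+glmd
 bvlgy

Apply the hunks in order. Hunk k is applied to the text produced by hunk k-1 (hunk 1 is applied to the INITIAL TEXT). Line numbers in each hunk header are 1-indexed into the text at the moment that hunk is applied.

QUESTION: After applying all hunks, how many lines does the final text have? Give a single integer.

Answer: 13

Derivation:
Hunk 1: at line 1 remove [hfjc,jnmyw] add [febpx,zev] -> 6 lines: ldyqt febpx zev ivyd bvlgy ywg
Hunk 2: at line 1 remove [febpx] add [jwf,enfrq] -> 7 lines: ldyqt jwf enfrq zev ivyd bvlgy ywg
Hunk 3: at line 1 remove [enfrq,zev] add [cegk,wfxc,jebux] -> 8 lines: ldyqt jwf cegk wfxc jebux ivyd bvlgy ywg
Hunk 4: at line 2 remove [cegk] add [rcsn,eqe,auoz] -> 10 lines: ldyqt jwf rcsn eqe auoz wfxc jebux ivyd bvlgy ywg
Hunk 5: at line 5 remove [jebux] add [vpk,ovl,hpo] -> 12 lines: ldyqt jwf rcsn eqe auoz wfxc vpk ovl hpo ivyd bvlgy ywg
Hunk 6: at line 5 remove [vpk,ovl,hpo] add [gbwt,zowcd,ahwgq] -> 12 lines: ldyqt jwf rcsn eqe auoz wfxc gbwt zowcd ahwgq ivyd bvlgy ywg
Hunk 7: at line 9 remove [ivyd] add [zpzhl,glmd] -> 13 lines: ldyqt jwf rcsn eqe auoz wfxc gbwt zowcd ahwgq zpzhl glmd bvlgy ywg
Final line count: 13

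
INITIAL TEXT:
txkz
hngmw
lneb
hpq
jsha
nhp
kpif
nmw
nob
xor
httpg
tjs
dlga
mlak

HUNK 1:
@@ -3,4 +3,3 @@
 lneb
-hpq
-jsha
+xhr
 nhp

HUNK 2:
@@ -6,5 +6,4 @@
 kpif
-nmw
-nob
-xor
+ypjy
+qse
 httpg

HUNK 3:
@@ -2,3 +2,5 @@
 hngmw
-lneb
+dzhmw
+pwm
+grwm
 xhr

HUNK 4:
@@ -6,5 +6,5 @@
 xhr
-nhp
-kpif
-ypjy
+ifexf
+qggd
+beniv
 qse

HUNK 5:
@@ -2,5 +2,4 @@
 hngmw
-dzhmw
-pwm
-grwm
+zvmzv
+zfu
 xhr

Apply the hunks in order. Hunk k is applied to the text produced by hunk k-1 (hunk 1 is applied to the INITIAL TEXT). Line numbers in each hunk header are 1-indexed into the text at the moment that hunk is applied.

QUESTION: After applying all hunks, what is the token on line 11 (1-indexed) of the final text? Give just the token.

Answer: tjs

Derivation:
Hunk 1: at line 3 remove [hpq,jsha] add [xhr] -> 13 lines: txkz hngmw lneb xhr nhp kpif nmw nob xor httpg tjs dlga mlak
Hunk 2: at line 6 remove [nmw,nob,xor] add [ypjy,qse] -> 12 lines: txkz hngmw lneb xhr nhp kpif ypjy qse httpg tjs dlga mlak
Hunk 3: at line 2 remove [lneb] add [dzhmw,pwm,grwm] -> 14 lines: txkz hngmw dzhmw pwm grwm xhr nhp kpif ypjy qse httpg tjs dlga mlak
Hunk 4: at line 6 remove [nhp,kpif,ypjy] add [ifexf,qggd,beniv] -> 14 lines: txkz hngmw dzhmw pwm grwm xhr ifexf qggd beniv qse httpg tjs dlga mlak
Hunk 5: at line 2 remove [dzhmw,pwm,grwm] add [zvmzv,zfu] -> 13 lines: txkz hngmw zvmzv zfu xhr ifexf qggd beniv qse httpg tjs dlga mlak
Final line 11: tjs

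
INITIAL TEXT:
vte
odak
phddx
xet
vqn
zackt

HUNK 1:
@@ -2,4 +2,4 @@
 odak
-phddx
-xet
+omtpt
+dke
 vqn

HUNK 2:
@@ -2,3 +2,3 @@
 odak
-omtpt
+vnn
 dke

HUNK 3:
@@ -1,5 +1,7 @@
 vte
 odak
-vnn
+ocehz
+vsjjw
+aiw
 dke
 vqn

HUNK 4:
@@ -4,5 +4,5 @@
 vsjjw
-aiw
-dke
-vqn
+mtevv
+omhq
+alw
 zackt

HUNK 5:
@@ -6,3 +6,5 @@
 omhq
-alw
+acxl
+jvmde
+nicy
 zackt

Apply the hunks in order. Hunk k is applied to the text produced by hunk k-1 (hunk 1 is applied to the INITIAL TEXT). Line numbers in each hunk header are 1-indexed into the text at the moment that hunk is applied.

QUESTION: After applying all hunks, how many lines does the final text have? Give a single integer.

Answer: 10

Derivation:
Hunk 1: at line 2 remove [phddx,xet] add [omtpt,dke] -> 6 lines: vte odak omtpt dke vqn zackt
Hunk 2: at line 2 remove [omtpt] add [vnn] -> 6 lines: vte odak vnn dke vqn zackt
Hunk 3: at line 1 remove [vnn] add [ocehz,vsjjw,aiw] -> 8 lines: vte odak ocehz vsjjw aiw dke vqn zackt
Hunk 4: at line 4 remove [aiw,dke,vqn] add [mtevv,omhq,alw] -> 8 lines: vte odak ocehz vsjjw mtevv omhq alw zackt
Hunk 5: at line 6 remove [alw] add [acxl,jvmde,nicy] -> 10 lines: vte odak ocehz vsjjw mtevv omhq acxl jvmde nicy zackt
Final line count: 10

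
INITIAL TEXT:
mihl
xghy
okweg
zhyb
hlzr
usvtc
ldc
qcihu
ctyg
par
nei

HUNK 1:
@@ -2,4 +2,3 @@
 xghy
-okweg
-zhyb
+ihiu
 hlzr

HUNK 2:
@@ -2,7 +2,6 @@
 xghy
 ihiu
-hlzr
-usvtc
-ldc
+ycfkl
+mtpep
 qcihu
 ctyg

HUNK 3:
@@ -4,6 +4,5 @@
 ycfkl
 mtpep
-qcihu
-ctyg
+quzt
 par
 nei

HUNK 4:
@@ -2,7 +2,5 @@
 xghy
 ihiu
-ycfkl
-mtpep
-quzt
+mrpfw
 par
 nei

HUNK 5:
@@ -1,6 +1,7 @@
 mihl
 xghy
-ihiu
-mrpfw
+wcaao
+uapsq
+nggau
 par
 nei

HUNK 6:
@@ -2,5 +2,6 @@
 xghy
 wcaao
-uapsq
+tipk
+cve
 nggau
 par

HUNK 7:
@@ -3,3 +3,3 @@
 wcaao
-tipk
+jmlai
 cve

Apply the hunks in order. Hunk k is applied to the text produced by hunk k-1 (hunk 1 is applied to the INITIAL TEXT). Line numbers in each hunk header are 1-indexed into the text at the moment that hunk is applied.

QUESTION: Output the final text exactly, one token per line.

Answer: mihl
xghy
wcaao
jmlai
cve
nggau
par
nei

Derivation:
Hunk 1: at line 2 remove [okweg,zhyb] add [ihiu] -> 10 lines: mihl xghy ihiu hlzr usvtc ldc qcihu ctyg par nei
Hunk 2: at line 2 remove [hlzr,usvtc,ldc] add [ycfkl,mtpep] -> 9 lines: mihl xghy ihiu ycfkl mtpep qcihu ctyg par nei
Hunk 3: at line 4 remove [qcihu,ctyg] add [quzt] -> 8 lines: mihl xghy ihiu ycfkl mtpep quzt par nei
Hunk 4: at line 2 remove [ycfkl,mtpep,quzt] add [mrpfw] -> 6 lines: mihl xghy ihiu mrpfw par nei
Hunk 5: at line 1 remove [ihiu,mrpfw] add [wcaao,uapsq,nggau] -> 7 lines: mihl xghy wcaao uapsq nggau par nei
Hunk 6: at line 2 remove [uapsq] add [tipk,cve] -> 8 lines: mihl xghy wcaao tipk cve nggau par nei
Hunk 7: at line 3 remove [tipk] add [jmlai] -> 8 lines: mihl xghy wcaao jmlai cve nggau par nei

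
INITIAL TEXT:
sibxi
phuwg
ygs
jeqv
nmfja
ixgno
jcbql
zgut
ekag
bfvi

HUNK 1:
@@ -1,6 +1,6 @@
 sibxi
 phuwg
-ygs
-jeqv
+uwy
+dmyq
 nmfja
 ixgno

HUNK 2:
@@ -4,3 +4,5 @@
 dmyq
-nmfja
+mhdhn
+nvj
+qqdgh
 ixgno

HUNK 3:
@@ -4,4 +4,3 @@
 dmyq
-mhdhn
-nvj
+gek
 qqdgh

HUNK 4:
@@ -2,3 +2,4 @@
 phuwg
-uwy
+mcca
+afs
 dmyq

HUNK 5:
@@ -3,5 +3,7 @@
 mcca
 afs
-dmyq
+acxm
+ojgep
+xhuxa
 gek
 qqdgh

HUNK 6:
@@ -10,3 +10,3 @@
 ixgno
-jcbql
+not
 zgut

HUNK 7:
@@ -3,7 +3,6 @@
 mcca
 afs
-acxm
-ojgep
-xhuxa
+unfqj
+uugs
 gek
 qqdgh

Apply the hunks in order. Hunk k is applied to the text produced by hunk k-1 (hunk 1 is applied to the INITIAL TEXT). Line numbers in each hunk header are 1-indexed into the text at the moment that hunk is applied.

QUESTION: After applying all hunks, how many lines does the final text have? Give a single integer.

Answer: 13

Derivation:
Hunk 1: at line 1 remove [ygs,jeqv] add [uwy,dmyq] -> 10 lines: sibxi phuwg uwy dmyq nmfja ixgno jcbql zgut ekag bfvi
Hunk 2: at line 4 remove [nmfja] add [mhdhn,nvj,qqdgh] -> 12 lines: sibxi phuwg uwy dmyq mhdhn nvj qqdgh ixgno jcbql zgut ekag bfvi
Hunk 3: at line 4 remove [mhdhn,nvj] add [gek] -> 11 lines: sibxi phuwg uwy dmyq gek qqdgh ixgno jcbql zgut ekag bfvi
Hunk 4: at line 2 remove [uwy] add [mcca,afs] -> 12 lines: sibxi phuwg mcca afs dmyq gek qqdgh ixgno jcbql zgut ekag bfvi
Hunk 5: at line 3 remove [dmyq] add [acxm,ojgep,xhuxa] -> 14 lines: sibxi phuwg mcca afs acxm ojgep xhuxa gek qqdgh ixgno jcbql zgut ekag bfvi
Hunk 6: at line 10 remove [jcbql] add [not] -> 14 lines: sibxi phuwg mcca afs acxm ojgep xhuxa gek qqdgh ixgno not zgut ekag bfvi
Hunk 7: at line 3 remove [acxm,ojgep,xhuxa] add [unfqj,uugs] -> 13 lines: sibxi phuwg mcca afs unfqj uugs gek qqdgh ixgno not zgut ekag bfvi
Final line count: 13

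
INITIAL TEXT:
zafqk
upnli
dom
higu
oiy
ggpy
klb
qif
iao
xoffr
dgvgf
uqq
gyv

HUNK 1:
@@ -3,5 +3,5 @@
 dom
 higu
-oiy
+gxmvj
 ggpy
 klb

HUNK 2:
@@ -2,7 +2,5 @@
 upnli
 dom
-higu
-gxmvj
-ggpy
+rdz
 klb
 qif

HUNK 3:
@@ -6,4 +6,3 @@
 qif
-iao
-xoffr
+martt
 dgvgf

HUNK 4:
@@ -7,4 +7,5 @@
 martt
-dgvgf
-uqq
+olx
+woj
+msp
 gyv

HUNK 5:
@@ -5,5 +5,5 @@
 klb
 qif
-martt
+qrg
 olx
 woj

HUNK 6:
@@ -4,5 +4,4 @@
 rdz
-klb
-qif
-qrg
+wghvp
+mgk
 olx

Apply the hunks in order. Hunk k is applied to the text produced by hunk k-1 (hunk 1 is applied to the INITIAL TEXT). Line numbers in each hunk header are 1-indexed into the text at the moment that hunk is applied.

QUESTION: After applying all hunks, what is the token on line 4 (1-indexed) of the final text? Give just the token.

Hunk 1: at line 3 remove [oiy] add [gxmvj] -> 13 lines: zafqk upnli dom higu gxmvj ggpy klb qif iao xoffr dgvgf uqq gyv
Hunk 2: at line 2 remove [higu,gxmvj,ggpy] add [rdz] -> 11 lines: zafqk upnli dom rdz klb qif iao xoffr dgvgf uqq gyv
Hunk 3: at line 6 remove [iao,xoffr] add [martt] -> 10 lines: zafqk upnli dom rdz klb qif martt dgvgf uqq gyv
Hunk 4: at line 7 remove [dgvgf,uqq] add [olx,woj,msp] -> 11 lines: zafqk upnli dom rdz klb qif martt olx woj msp gyv
Hunk 5: at line 5 remove [martt] add [qrg] -> 11 lines: zafqk upnli dom rdz klb qif qrg olx woj msp gyv
Hunk 6: at line 4 remove [klb,qif,qrg] add [wghvp,mgk] -> 10 lines: zafqk upnli dom rdz wghvp mgk olx woj msp gyv
Final line 4: rdz

Answer: rdz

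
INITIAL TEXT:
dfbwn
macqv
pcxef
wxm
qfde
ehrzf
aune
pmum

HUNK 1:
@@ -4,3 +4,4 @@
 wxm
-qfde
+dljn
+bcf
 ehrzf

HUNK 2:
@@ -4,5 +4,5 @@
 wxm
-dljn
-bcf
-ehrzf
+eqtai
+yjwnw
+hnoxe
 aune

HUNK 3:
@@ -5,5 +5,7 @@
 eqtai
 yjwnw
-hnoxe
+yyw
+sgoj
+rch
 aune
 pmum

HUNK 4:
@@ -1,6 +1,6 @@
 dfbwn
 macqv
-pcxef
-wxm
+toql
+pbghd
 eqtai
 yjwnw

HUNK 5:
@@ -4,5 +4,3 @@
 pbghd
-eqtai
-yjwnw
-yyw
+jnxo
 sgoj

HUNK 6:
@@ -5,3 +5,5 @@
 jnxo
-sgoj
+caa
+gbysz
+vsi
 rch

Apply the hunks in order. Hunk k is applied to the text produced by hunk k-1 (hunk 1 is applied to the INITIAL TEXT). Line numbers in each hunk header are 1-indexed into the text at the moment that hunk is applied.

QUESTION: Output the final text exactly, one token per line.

Answer: dfbwn
macqv
toql
pbghd
jnxo
caa
gbysz
vsi
rch
aune
pmum

Derivation:
Hunk 1: at line 4 remove [qfde] add [dljn,bcf] -> 9 lines: dfbwn macqv pcxef wxm dljn bcf ehrzf aune pmum
Hunk 2: at line 4 remove [dljn,bcf,ehrzf] add [eqtai,yjwnw,hnoxe] -> 9 lines: dfbwn macqv pcxef wxm eqtai yjwnw hnoxe aune pmum
Hunk 3: at line 5 remove [hnoxe] add [yyw,sgoj,rch] -> 11 lines: dfbwn macqv pcxef wxm eqtai yjwnw yyw sgoj rch aune pmum
Hunk 4: at line 1 remove [pcxef,wxm] add [toql,pbghd] -> 11 lines: dfbwn macqv toql pbghd eqtai yjwnw yyw sgoj rch aune pmum
Hunk 5: at line 4 remove [eqtai,yjwnw,yyw] add [jnxo] -> 9 lines: dfbwn macqv toql pbghd jnxo sgoj rch aune pmum
Hunk 6: at line 5 remove [sgoj] add [caa,gbysz,vsi] -> 11 lines: dfbwn macqv toql pbghd jnxo caa gbysz vsi rch aune pmum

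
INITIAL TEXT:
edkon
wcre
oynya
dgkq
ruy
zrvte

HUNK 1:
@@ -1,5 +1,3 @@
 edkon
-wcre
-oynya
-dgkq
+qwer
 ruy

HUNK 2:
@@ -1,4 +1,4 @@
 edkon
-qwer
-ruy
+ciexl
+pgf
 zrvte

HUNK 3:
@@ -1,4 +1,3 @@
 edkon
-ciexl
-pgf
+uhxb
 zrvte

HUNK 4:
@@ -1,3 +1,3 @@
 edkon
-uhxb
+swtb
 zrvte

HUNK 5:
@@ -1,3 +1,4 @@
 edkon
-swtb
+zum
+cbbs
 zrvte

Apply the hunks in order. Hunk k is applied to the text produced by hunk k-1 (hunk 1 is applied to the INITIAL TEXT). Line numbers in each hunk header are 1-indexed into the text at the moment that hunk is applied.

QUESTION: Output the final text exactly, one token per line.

Answer: edkon
zum
cbbs
zrvte

Derivation:
Hunk 1: at line 1 remove [wcre,oynya,dgkq] add [qwer] -> 4 lines: edkon qwer ruy zrvte
Hunk 2: at line 1 remove [qwer,ruy] add [ciexl,pgf] -> 4 lines: edkon ciexl pgf zrvte
Hunk 3: at line 1 remove [ciexl,pgf] add [uhxb] -> 3 lines: edkon uhxb zrvte
Hunk 4: at line 1 remove [uhxb] add [swtb] -> 3 lines: edkon swtb zrvte
Hunk 5: at line 1 remove [swtb] add [zum,cbbs] -> 4 lines: edkon zum cbbs zrvte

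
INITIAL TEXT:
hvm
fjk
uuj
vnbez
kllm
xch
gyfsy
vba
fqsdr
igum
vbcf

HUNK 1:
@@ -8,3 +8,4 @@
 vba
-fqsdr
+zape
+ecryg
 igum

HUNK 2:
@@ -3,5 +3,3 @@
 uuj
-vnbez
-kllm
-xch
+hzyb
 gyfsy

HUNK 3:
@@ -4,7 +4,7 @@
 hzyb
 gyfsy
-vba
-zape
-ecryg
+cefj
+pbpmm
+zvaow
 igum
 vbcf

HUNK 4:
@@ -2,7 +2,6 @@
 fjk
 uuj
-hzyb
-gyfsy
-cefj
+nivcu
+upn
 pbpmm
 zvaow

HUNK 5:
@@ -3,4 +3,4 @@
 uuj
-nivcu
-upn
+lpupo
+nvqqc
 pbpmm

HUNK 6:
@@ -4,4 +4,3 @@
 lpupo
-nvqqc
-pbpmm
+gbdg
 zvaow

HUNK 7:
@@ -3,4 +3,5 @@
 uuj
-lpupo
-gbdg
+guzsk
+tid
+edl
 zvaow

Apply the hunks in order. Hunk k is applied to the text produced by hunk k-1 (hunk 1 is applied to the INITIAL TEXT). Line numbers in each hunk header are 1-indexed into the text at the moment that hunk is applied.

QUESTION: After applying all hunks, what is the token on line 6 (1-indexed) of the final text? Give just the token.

Hunk 1: at line 8 remove [fqsdr] add [zape,ecryg] -> 12 lines: hvm fjk uuj vnbez kllm xch gyfsy vba zape ecryg igum vbcf
Hunk 2: at line 3 remove [vnbez,kllm,xch] add [hzyb] -> 10 lines: hvm fjk uuj hzyb gyfsy vba zape ecryg igum vbcf
Hunk 3: at line 4 remove [vba,zape,ecryg] add [cefj,pbpmm,zvaow] -> 10 lines: hvm fjk uuj hzyb gyfsy cefj pbpmm zvaow igum vbcf
Hunk 4: at line 2 remove [hzyb,gyfsy,cefj] add [nivcu,upn] -> 9 lines: hvm fjk uuj nivcu upn pbpmm zvaow igum vbcf
Hunk 5: at line 3 remove [nivcu,upn] add [lpupo,nvqqc] -> 9 lines: hvm fjk uuj lpupo nvqqc pbpmm zvaow igum vbcf
Hunk 6: at line 4 remove [nvqqc,pbpmm] add [gbdg] -> 8 lines: hvm fjk uuj lpupo gbdg zvaow igum vbcf
Hunk 7: at line 3 remove [lpupo,gbdg] add [guzsk,tid,edl] -> 9 lines: hvm fjk uuj guzsk tid edl zvaow igum vbcf
Final line 6: edl

Answer: edl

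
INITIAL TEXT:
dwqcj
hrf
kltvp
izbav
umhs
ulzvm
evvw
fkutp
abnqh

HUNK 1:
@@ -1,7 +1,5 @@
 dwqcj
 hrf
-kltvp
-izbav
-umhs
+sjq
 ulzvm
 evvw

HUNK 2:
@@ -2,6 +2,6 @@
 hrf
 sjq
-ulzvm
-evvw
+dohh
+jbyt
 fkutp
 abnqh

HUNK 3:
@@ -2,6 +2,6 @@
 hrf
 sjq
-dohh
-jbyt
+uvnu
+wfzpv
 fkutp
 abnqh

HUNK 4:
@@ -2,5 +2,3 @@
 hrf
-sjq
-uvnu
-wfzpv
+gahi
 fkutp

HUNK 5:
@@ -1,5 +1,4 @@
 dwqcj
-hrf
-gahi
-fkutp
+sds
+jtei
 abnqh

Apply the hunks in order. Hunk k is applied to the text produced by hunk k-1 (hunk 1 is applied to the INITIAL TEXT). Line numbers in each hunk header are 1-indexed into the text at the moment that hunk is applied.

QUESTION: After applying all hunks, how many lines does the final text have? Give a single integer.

Answer: 4

Derivation:
Hunk 1: at line 1 remove [kltvp,izbav,umhs] add [sjq] -> 7 lines: dwqcj hrf sjq ulzvm evvw fkutp abnqh
Hunk 2: at line 2 remove [ulzvm,evvw] add [dohh,jbyt] -> 7 lines: dwqcj hrf sjq dohh jbyt fkutp abnqh
Hunk 3: at line 2 remove [dohh,jbyt] add [uvnu,wfzpv] -> 7 lines: dwqcj hrf sjq uvnu wfzpv fkutp abnqh
Hunk 4: at line 2 remove [sjq,uvnu,wfzpv] add [gahi] -> 5 lines: dwqcj hrf gahi fkutp abnqh
Hunk 5: at line 1 remove [hrf,gahi,fkutp] add [sds,jtei] -> 4 lines: dwqcj sds jtei abnqh
Final line count: 4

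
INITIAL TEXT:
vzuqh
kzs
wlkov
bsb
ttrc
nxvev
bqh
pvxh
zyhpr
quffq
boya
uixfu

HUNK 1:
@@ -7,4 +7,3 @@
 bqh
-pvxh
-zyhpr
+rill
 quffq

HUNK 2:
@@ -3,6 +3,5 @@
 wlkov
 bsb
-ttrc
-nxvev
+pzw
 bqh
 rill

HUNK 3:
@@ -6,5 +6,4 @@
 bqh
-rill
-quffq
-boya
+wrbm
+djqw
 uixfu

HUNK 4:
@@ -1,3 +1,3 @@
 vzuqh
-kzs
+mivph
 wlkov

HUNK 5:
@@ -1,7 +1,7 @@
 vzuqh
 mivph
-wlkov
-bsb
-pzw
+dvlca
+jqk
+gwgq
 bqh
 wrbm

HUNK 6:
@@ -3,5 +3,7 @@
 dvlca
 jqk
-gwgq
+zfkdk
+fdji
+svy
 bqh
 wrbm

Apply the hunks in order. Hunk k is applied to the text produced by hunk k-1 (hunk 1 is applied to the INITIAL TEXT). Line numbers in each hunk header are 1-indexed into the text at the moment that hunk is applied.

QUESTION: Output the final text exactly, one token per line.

Hunk 1: at line 7 remove [pvxh,zyhpr] add [rill] -> 11 lines: vzuqh kzs wlkov bsb ttrc nxvev bqh rill quffq boya uixfu
Hunk 2: at line 3 remove [ttrc,nxvev] add [pzw] -> 10 lines: vzuqh kzs wlkov bsb pzw bqh rill quffq boya uixfu
Hunk 3: at line 6 remove [rill,quffq,boya] add [wrbm,djqw] -> 9 lines: vzuqh kzs wlkov bsb pzw bqh wrbm djqw uixfu
Hunk 4: at line 1 remove [kzs] add [mivph] -> 9 lines: vzuqh mivph wlkov bsb pzw bqh wrbm djqw uixfu
Hunk 5: at line 1 remove [wlkov,bsb,pzw] add [dvlca,jqk,gwgq] -> 9 lines: vzuqh mivph dvlca jqk gwgq bqh wrbm djqw uixfu
Hunk 6: at line 3 remove [gwgq] add [zfkdk,fdji,svy] -> 11 lines: vzuqh mivph dvlca jqk zfkdk fdji svy bqh wrbm djqw uixfu

Answer: vzuqh
mivph
dvlca
jqk
zfkdk
fdji
svy
bqh
wrbm
djqw
uixfu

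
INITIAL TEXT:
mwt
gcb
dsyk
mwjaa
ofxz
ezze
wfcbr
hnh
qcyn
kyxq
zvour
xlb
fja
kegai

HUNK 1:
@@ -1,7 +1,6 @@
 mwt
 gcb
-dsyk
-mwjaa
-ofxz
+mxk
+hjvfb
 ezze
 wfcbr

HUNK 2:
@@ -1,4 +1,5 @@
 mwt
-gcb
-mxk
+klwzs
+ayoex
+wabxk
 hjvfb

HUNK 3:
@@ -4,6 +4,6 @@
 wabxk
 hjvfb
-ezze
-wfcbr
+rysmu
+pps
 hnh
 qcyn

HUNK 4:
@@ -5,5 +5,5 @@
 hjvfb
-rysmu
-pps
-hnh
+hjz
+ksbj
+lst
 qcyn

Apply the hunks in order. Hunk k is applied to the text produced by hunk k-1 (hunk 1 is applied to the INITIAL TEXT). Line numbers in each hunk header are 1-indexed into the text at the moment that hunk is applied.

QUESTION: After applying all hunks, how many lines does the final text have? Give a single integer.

Answer: 14

Derivation:
Hunk 1: at line 1 remove [dsyk,mwjaa,ofxz] add [mxk,hjvfb] -> 13 lines: mwt gcb mxk hjvfb ezze wfcbr hnh qcyn kyxq zvour xlb fja kegai
Hunk 2: at line 1 remove [gcb,mxk] add [klwzs,ayoex,wabxk] -> 14 lines: mwt klwzs ayoex wabxk hjvfb ezze wfcbr hnh qcyn kyxq zvour xlb fja kegai
Hunk 3: at line 4 remove [ezze,wfcbr] add [rysmu,pps] -> 14 lines: mwt klwzs ayoex wabxk hjvfb rysmu pps hnh qcyn kyxq zvour xlb fja kegai
Hunk 4: at line 5 remove [rysmu,pps,hnh] add [hjz,ksbj,lst] -> 14 lines: mwt klwzs ayoex wabxk hjvfb hjz ksbj lst qcyn kyxq zvour xlb fja kegai
Final line count: 14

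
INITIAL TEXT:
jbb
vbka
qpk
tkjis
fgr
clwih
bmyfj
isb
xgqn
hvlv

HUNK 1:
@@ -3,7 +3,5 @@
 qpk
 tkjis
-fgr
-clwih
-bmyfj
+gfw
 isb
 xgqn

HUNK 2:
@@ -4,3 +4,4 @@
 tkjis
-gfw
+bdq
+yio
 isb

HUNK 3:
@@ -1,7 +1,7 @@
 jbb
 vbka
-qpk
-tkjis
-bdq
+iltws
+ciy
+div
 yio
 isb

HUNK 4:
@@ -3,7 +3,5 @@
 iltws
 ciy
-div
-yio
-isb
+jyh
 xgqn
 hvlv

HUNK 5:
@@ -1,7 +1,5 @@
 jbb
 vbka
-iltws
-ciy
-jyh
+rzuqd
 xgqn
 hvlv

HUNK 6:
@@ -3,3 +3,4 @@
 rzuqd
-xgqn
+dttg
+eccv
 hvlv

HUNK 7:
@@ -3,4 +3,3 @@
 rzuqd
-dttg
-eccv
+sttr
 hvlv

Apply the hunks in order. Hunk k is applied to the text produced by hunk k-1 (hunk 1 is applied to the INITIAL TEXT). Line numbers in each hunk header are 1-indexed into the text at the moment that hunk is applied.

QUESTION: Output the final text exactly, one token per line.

Answer: jbb
vbka
rzuqd
sttr
hvlv

Derivation:
Hunk 1: at line 3 remove [fgr,clwih,bmyfj] add [gfw] -> 8 lines: jbb vbka qpk tkjis gfw isb xgqn hvlv
Hunk 2: at line 4 remove [gfw] add [bdq,yio] -> 9 lines: jbb vbka qpk tkjis bdq yio isb xgqn hvlv
Hunk 3: at line 1 remove [qpk,tkjis,bdq] add [iltws,ciy,div] -> 9 lines: jbb vbka iltws ciy div yio isb xgqn hvlv
Hunk 4: at line 3 remove [div,yio,isb] add [jyh] -> 7 lines: jbb vbka iltws ciy jyh xgqn hvlv
Hunk 5: at line 1 remove [iltws,ciy,jyh] add [rzuqd] -> 5 lines: jbb vbka rzuqd xgqn hvlv
Hunk 6: at line 3 remove [xgqn] add [dttg,eccv] -> 6 lines: jbb vbka rzuqd dttg eccv hvlv
Hunk 7: at line 3 remove [dttg,eccv] add [sttr] -> 5 lines: jbb vbka rzuqd sttr hvlv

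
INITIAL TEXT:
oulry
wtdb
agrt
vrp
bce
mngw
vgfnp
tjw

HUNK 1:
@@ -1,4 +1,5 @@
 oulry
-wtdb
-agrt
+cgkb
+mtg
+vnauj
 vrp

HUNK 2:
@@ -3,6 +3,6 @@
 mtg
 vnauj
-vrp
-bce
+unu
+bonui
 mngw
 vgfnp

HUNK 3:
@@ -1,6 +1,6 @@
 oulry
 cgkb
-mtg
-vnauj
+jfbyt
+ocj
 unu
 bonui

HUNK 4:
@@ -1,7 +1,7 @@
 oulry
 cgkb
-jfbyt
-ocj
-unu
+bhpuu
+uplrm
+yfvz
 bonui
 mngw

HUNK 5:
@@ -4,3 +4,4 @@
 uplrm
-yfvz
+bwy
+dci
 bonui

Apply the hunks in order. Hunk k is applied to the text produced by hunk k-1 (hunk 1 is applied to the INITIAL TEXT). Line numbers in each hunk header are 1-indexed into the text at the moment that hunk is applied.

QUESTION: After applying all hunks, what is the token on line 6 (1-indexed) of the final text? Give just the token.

Hunk 1: at line 1 remove [wtdb,agrt] add [cgkb,mtg,vnauj] -> 9 lines: oulry cgkb mtg vnauj vrp bce mngw vgfnp tjw
Hunk 2: at line 3 remove [vrp,bce] add [unu,bonui] -> 9 lines: oulry cgkb mtg vnauj unu bonui mngw vgfnp tjw
Hunk 3: at line 1 remove [mtg,vnauj] add [jfbyt,ocj] -> 9 lines: oulry cgkb jfbyt ocj unu bonui mngw vgfnp tjw
Hunk 4: at line 1 remove [jfbyt,ocj,unu] add [bhpuu,uplrm,yfvz] -> 9 lines: oulry cgkb bhpuu uplrm yfvz bonui mngw vgfnp tjw
Hunk 5: at line 4 remove [yfvz] add [bwy,dci] -> 10 lines: oulry cgkb bhpuu uplrm bwy dci bonui mngw vgfnp tjw
Final line 6: dci

Answer: dci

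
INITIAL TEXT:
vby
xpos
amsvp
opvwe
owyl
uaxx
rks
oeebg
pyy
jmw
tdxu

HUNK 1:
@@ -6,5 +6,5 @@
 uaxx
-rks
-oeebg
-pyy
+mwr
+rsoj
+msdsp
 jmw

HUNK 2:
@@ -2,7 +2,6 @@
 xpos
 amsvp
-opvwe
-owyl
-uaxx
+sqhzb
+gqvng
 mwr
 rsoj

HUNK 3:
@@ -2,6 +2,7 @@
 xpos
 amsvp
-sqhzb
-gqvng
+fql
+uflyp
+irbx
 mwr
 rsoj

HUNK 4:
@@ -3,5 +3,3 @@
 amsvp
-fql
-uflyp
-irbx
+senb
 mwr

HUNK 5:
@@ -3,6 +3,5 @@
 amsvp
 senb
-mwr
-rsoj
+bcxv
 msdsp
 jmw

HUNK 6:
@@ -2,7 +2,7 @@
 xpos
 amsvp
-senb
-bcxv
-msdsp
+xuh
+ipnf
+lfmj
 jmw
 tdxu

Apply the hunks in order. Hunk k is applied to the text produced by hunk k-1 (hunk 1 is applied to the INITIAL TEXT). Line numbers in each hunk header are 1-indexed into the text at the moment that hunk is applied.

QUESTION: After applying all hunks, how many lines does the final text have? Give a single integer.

Answer: 8

Derivation:
Hunk 1: at line 6 remove [rks,oeebg,pyy] add [mwr,rsoj,msdsp] -> 11 lines: vby xpos amsvp opvwe owyl uaxx mwr rsoj msdsp jmw tdxu
Hunk 2: at line 2 remove [opvwe,owyl,uaxx] add [sqhzb,gqvng] -> 10 lines: vby xpos amsvp sqhzb gqvng mwr rsoj msdsp jmw tdxu
Hunk 3: at line 2 remove [sqhzb,gqvng] add [fql,uflyp,irbx] -> 11 lines: vby xpos amsvp fql uflyp irbx mwr rsoj msdsp jmw tdxu
Hunk 4: at line 3 remove [fql,uflyp,irbx] add [senb] -> 9 lines: vby xpos amsvp senb mwr rsoj msdsp jmw tdxu
Hunk 5: at line 3 remove [mwr,rsoj] add [bcxv] -> 8 lines: vby xpos amsvp senb bcxv msdsp jmw tdxu
Hunk 6: at line 2 remove [senb,bcxv,msdsp] add [xuh,ipnf,lfmj] -> 8 lines: vby xpos amsvp xuh ipnf lfmj jmw tdxu
Final line count: 8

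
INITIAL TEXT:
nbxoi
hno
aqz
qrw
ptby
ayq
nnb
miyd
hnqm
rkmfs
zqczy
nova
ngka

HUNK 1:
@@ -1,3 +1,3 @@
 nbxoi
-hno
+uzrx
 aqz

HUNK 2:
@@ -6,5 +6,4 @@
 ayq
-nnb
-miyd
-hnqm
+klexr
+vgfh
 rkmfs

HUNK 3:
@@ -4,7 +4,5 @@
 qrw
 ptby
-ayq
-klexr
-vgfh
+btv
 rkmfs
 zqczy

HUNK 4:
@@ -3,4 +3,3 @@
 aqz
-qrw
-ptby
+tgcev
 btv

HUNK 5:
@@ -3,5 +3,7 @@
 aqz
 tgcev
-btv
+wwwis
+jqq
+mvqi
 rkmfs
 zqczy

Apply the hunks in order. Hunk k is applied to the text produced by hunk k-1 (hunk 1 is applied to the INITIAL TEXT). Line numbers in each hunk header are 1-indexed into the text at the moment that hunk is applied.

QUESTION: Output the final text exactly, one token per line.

Answer: nbxoi
uzrx
aqz
tgcev
wwwis
jqq
mvqi
rkmfs
zqczy
nova
ngka

Derivation:
Hunk 1: at line 1 remove [hno] add [uzrx] -> 13 lines: nbxoi uzrx aqz qrw ptby ayq nnb miyd hnqm rkmfs zqczy nova ngka
Hunk 2: at line 6 remove [nnb,miyd,hnqm] add [klexr,vgfh] -> 12 lines: nbxoi uzrx aqz qrw ptby ayq klexr vgfh rkmfs zqczy nova ngka
Hunk 3: at line 4 remove [ayq,klexr,vgfh] add [btv] -> 10 lines: nbxoi uzrx aqz qrw ptby btv rkmfs zqczy nova ngka
Hunk 4: at line 3 remove [qrw,ptby] add [tgcev] -> 9 lines: nbxoi uzrx aqz tgcev btv rkmfs zqczy nova ngka
Hunk 5: at line 3 remove [btv] add [wwwis,jqq,mvqi] -> 11 lines: nbxoi uzrx aqz tgcev wwwis jqq mvqi rkmfs zqczy nova ngka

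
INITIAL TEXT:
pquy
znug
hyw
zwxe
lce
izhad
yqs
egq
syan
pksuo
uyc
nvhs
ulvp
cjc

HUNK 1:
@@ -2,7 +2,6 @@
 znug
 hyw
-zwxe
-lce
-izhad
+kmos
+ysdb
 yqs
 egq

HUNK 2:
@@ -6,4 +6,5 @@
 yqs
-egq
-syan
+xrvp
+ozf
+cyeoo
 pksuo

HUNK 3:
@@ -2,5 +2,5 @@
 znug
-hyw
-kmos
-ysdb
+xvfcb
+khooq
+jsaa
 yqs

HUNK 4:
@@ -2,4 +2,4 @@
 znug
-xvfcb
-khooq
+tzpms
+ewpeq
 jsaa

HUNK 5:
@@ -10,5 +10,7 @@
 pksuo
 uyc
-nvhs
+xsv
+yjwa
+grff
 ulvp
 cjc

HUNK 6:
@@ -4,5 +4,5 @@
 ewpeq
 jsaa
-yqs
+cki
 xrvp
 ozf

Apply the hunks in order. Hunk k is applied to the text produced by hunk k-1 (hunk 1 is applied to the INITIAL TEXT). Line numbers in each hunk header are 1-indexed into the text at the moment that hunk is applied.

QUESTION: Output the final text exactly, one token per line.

Hunk 1: at line 2 remove [zwxe,lce,izhad] add [kmos,ysdb] -> 13 lines: pquy znug hyw kmos ysdb yqs egq syan pksuo uyc nvhs ulvp cjc
Hunk 2: at line 6 remove [egq,syan] add [xrvp,ozf,cyeoo] -> 14 lines: pquy znug hyw kmos ysdb yqs xrvp ozf cyeoo pksuo uyc nvhs ulvp cjc
Hunk 3: at line 2 remove [hyw,kmos,ysdb] add [xvfcb,khooq,jsaa] -> 14 lines: pquy znug xvfcb khooq jsaa yqs xrvp ozf cyeoo pksuo uyc nvhs ulvp cjc
Hunk 4: at line 2 remove [xvfcb,khooq] add [tzpms,ewpeq] -> 14 lines: pquy znug tzpms ewpeq jsaa yqs xrvp ozf cyeoo pksuo uyc nvhs ulvp cjc
Hunk 5: at line 10 remove [nvhs] add [xsv,yjwa,grff] -> 16 lines: pquy znug tzpms ewpeq jsaa yqs xrvp ozf cyeoo pksuo uyc xsv yjwa grff ulvp cjc
Hunk 6: at line 4 remove [yqs] add [cki] -> 16 lines: pquy znug tzpms ewpeq jsaa cki xrvp ozf cyeoo pksuo uyc xsv yjwa grff ulvp cjc

Answer: pquy
znug
tzpms
ewpeq
jsaa
cki
xrvp
ozf
cyeoo
pksuo
uyc
xsv
yjwa
grff
ulvp
cjc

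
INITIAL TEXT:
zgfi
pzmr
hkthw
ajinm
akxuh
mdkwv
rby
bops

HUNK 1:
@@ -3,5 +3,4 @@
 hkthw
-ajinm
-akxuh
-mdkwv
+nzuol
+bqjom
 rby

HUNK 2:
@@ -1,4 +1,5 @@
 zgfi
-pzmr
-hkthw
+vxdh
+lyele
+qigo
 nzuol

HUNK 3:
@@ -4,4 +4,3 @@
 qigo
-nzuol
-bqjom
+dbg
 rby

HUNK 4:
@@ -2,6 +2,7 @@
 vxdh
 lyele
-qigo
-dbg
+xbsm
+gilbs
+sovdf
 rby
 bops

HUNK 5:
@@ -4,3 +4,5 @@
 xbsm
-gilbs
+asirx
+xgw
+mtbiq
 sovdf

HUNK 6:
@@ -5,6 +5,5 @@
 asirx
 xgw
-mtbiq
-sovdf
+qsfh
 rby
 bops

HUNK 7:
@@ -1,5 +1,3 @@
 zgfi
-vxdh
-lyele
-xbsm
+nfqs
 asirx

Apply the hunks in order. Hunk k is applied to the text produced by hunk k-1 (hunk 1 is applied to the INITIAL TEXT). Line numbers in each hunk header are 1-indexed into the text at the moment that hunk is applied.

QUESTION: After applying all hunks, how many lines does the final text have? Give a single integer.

Answer: 7

Derivation:
Hunk 1: at line 3 remove [ajinm,akxuh,mdkwv] add [nzuol,bqjom] -> 7 lines: zgfi pzmr hkthw nzuol bqjom rby bops
Hunk 2: at line 1 remove [pzmr,hkthw] add [vxdh,lyele,qigo] -> 8 lines: zgfi vxdh lyele qigo nzuol bqjom rby bops
Hunk 3: at line 4 remove [nzuol,bqjom] add [dbg] -> 7 lines: zgfi vxdh lyele qigo dbg rby bops
Hunk 4: at line 2 remove [qigo,dbg] add [xbsm,gilbs,sovdf] -> 8 lines: zgfi vxdh lyele xbsm gilbs sovdf rby bops
Hunk 5: at line 4 remove [gilbs] add [asirx,xgw,mtbiq] -> 10 lines: zgfi vxdh lyele xbsm asirx xgw mtbiq sovdf rby bops
Hunk 6: at line 5 remove [mtbiq,sovdf] add [qsfh] -> 9 lines: zgfi vxdh lyele xbsm asirx xgw qsfh rby bops
Hunk 7: at line 1 remove [vxdh,lyele,xbsm] add [nfqs] -> 7 lines: zgfi nfqs asirx xgw qsfh rby bops
Final line count: 7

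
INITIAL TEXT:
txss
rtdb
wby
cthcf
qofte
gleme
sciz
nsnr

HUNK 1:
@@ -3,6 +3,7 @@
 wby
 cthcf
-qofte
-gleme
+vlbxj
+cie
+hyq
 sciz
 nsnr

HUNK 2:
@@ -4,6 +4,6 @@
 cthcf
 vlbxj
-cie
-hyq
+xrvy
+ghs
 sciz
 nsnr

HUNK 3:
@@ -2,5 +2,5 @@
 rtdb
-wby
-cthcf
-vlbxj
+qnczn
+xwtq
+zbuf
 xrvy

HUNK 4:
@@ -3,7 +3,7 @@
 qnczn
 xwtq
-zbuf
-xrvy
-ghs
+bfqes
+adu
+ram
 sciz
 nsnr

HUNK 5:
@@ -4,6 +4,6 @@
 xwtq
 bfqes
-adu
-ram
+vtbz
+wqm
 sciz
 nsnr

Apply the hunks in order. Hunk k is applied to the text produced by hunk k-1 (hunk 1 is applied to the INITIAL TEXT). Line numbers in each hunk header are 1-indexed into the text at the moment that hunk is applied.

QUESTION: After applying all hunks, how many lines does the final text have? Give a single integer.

Hunk 1: at line 3 remove [qofte,gleme] add [vlbxj,cie,hyq] -> 9 lines: txss rtdb wby cthcf vlbxj cie hyq sciz nsnr
Hunk 2: at line 4 remove [cie,hyq] add [xrvy,ghs] -> 9 lines: txss rtdb wby cthcf vlbxj xrvy ghs sciz nsnr
Hunk 3: at line 2 remove [wby,cthcf,vlbxj] add [qnczn,xwtq,zbuf] -> 9 lines: txss rtdb qnczn xwtq zbuf xrvy ghs sciz nsnr
Hunk 4: at line 3 remove [zbuf,xrvy,ghs] add [bfqes,adu,ram] -> 9 lines: txss rtdb qnczn xwtq bfqes adu ram sciz nsnr
Hunk 5: at line 4 remove [adu,ram] add [vtbz,wqm] -> 9 lines: txss rtdb qnczn xwtq bfqes vtbz wqm sciz nsnr
Final line count: 9

Answer: 9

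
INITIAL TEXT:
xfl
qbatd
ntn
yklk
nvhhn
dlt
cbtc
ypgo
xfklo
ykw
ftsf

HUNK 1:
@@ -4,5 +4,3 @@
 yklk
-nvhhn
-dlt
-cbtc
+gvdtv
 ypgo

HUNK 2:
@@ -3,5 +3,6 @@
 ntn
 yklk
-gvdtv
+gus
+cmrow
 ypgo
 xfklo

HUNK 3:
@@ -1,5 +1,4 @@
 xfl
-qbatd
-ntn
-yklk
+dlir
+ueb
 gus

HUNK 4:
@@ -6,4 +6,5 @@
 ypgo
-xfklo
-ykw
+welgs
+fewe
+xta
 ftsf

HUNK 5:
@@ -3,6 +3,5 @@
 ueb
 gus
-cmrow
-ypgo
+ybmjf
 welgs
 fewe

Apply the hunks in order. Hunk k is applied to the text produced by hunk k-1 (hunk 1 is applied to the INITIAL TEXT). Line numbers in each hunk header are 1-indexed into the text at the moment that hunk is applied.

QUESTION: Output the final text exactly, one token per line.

Answer: xfl
dlir
ueb
gus
ybmjf
welgs
fewe
xta
ftsf

Derivation:
Hunk 1: at line 4 remove [nvhhn,dlt,cbtc] add [gvdtv] -> 9 lines: xfl qbatd ntn yklk gvdtv ypgo xfklo ykw ftsf
Hunk 2: at line 3 remove [gvdtv] add [gus,cmrow] -> 10 lines: xfl qbatd ntn yklk gus cmrow ypgo xfklo ykw ftsf
Hunk 3: at line 1 remove [qbatd,ntn,yklk] add [dlir,ueb] -> 9 lines: xfl dlir ueb gus cmrow ypgo xfklo ykw ftsf
Hunk 4: at line 6 remove [xfklo,ykw] add [welgs,fewe,xta] -> 10 lines: xfl dlir ueb gus cmrow ypgo welgs fewe xta ftsf
Hunk 5: at line 3 remove [cmrow,ypgo] add [ybmjf] -> 9 lines: xfl dlir ueb gus ybmjf welgs fewe xta ftsf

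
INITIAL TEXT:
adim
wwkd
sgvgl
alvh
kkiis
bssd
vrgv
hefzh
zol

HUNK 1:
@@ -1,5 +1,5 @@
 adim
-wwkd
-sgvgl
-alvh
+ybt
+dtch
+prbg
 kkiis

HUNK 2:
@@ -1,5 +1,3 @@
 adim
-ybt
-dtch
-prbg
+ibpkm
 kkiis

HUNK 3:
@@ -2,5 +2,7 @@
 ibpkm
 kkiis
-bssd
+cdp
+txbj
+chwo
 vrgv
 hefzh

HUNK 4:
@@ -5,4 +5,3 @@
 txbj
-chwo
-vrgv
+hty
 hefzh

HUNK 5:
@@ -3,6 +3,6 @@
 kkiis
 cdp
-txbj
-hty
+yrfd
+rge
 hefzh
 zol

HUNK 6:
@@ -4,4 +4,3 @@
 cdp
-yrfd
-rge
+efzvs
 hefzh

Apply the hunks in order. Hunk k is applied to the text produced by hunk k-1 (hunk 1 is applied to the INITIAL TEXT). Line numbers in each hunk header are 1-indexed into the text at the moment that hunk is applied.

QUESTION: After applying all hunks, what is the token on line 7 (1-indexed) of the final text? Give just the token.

Hunk 1: at line 1 remove [wwkd,sgvgl,alvh] add [ybt,dtch,prbg] -> 9 lines: adim ybt dtch prbg kkiis bssd vrgv hefzh zol
Hunk 2: at line 1 remove [ybt,dtch,prbg] add [ibpkm] -> 7 lines: adim ibpkm kkiis bssd vrgv hefzh zol
Hunk 3: at line 2 remove [bssd] add [cdp,txbj,chwo] -> 9 lines: adim ibpkm kkiis cdp txbj chwo vrgv hefzh zol
Hunk 4: at line 5 remove [chwo,vrgv] add [hty] -> 8 lines: adim ibpkm kkiis cdp txbj hty hefzh zol
Hunk 5: at line 3 remove [txbj,hty] add [yrfd,rge] -> 8 lines: adim ibpkm kkiis cdp yrfd rge hefzh zol
Hunk 6: at line 4 remove [yrfd,rge] add [efzvs] -> 7 lines: adim ibpkm kkiis cdp efzvs hefzh zol
Final line 7: zol

Answer: zol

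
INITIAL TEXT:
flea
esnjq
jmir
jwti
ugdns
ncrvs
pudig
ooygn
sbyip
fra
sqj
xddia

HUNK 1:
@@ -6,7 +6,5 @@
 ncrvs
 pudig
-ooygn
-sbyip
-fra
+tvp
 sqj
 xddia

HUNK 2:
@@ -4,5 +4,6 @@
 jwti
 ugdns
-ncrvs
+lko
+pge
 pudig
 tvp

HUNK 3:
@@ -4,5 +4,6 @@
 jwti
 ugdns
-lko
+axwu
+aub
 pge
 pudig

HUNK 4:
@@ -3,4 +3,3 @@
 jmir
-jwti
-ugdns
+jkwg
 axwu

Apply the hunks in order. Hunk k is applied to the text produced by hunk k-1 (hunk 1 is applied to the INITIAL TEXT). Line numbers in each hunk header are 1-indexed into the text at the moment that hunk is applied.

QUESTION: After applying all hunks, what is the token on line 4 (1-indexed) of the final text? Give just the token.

Answer: jkwg

Derivation:
Hunk 1: at line 6 remove [ooygn,sbyip,fra] add [tvp] -> 10 lines: flea esnjq jmir jwti ugdns ncrvs pudig tvp sqj xddia
Hunk 2: at line 4 remove [ncrvs] add [lko,pge] -> 11 lines: flea esnjq jmir jwti ugdns lko pge pudig tvp sqj xddia
Hunk 3: at line 4 remove [lko] add [axwu,aub] -> 12 lines: flea esnjq jmir jwti ugdns axwu aub pge pudig tvp sqj xddia
Hunk 4: at line 3 remove [jwti,ugdns] add [jkwg] -> 11 lines: flea esnjq jmir jkwg axwu aub pge pudig tvp sqj xddia
Final line 4: jkwg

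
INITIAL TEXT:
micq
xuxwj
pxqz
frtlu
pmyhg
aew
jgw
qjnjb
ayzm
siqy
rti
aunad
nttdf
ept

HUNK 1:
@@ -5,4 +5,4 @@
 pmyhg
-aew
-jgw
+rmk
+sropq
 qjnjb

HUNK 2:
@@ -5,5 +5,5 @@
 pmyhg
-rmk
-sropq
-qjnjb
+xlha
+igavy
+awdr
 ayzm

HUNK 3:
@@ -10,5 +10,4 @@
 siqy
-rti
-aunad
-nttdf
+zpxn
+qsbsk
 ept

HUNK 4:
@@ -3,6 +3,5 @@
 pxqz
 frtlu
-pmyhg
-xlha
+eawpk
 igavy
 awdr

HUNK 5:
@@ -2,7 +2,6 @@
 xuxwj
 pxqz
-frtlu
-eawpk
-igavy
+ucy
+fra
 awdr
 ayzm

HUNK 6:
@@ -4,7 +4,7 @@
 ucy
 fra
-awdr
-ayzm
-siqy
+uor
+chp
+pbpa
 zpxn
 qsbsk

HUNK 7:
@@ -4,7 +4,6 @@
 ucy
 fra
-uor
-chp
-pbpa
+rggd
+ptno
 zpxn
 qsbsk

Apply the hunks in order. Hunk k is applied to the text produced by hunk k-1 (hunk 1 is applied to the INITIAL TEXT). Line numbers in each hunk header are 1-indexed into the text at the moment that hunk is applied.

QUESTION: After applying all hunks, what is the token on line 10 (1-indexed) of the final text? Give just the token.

Answer: ept

Derivation:
Hunk 1: at line 5 remove [aew,jgw] add [rmk,sropq] -> 14 lines: micq xuxwj pxqz frtlu pmyhg rmk sropq qjnjb ayzm siqy rti aunad nttdf ept
Hunk 2: at line 5 remove [rmk,sropq,qjnjb] add [xlha,igavy,awdr] -> 14 lines: micq xuxwj pxqz frtlu pmyhg xlha igavy awdr ayzm siqy rti aunad nttdf ept
Hunk 3: at line 10 remove [rti,aunad,nttdf] add [zpxn,qsbsk] -> 13 lines: micq xuxwj pxqz frtlu pmyhg xlha igavy awdr ayzm siqy zpxn qsbsk ept
Hunk 4: at line 3 remove [pmyhg,xlha] add [eawpk] -> 12 lines: micq xuxwj pxqz frtlu eawpk igavy awdr ayzm siqy zpxn qsbsk ept
Hunk 5: at line 2 remove [frtlu,eawpk,igavy] add [ucy,fra] -> 11 lines: micq xuxwj pxqz ucy fra awdr ayzm siqy zpxn qsbsk ept
Hunk 6: at line 4 remove [awdr,ayzm,siqy] add [uor,chp,pbpa] -> 11 lines: micq xuxwj pxqz ucy fra uor chp pbpa zpxn qsbsk ept
Hunk 7: at line 4 remove [uor,chp,pbpa] add [rggd,ptno] -> 10 lines: micq xuxwj pxqz ucy fra rggd ptno zpxn qsbsk ept
Final line 10: ept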